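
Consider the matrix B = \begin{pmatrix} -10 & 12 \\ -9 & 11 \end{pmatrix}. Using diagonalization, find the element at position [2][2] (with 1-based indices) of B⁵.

Characteristic polynomial: s^2 - s - 2 = (s - 2)(s + 1), so the eigenvalues are -1, 2.
s=2: eigenvector (1, 1).
s=-1: eigenvector (4, 3).
P = [[1, 4], [1, 3]], D = diag(2, -1), P⁻¹ = [[-3, 4], [1, -1]].
B⁵ = P·diag(32, -1)·P⁻¹ = [[-100, 132], [-99, 131]].
The requested entry is 131.

131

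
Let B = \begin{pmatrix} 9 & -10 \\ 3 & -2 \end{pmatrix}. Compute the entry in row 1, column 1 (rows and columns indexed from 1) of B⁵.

4929

Characteristic polynomial: r^2 - 7r + 12 = (r - 4)(r - 3), so the eigenvalues are 3, 4.
r=3: eigenvector (-5, -3).
r=4: eigenvector (2, 1).
P = [[-5, 2], [-3, 1]], D = diag(3, 4), P⁻¹ = [[1, -2], [3, -5]].
B⁵ = P·diag(243, 1024)·P⁻¹ = [[4929, -7810], [2343, -3662]].
The requested entry is 4929.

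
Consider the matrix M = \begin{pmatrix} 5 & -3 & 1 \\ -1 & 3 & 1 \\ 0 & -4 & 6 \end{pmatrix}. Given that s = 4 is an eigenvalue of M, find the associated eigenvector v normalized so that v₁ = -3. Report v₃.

M − 4I = [[1, -3, 1], [-1, -1, 1], [0, -4, 2]].
Solving (M − 4I)v = 0 gives the eigenspace spanned by (-3, -3, -6).
With v₁ = -3, v = (-3, -3, -6), so v₃ = -6.

-6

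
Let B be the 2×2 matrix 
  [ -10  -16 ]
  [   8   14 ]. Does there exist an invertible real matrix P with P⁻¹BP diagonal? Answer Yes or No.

Yes

Characteristic polynomial: p(μ) = μ^2 - 4μ - 12 = (μ - 6)(μ + 2).
All 2 eigenvalues are distinct, so B is diagonalizable.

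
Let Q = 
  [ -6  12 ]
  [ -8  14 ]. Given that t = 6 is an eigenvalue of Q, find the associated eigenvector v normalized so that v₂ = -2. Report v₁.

-2

Q − 6I = [[-12, 12], [-8, 8]].
Solving (Q − 6I)v = 0 gives the eigenspace spanned by (-2, -2).
With v₂ = -2, v = (-2, -2), so v₁ = -2.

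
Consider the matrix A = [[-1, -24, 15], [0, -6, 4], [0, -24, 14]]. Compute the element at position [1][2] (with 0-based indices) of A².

Characteristic polynomial: r^3 - 7r^2 + 4r + 12 = (r - 6)(r - 2)(r + 1), so the eigenvalues are -1, 2, 6.
r=-1: eigenvector (1, 0, 0).
r=2: eigenvector (2, 1, 2).
r=6: eigenvector (3, 1, 3).
P = [[1, 2, 3], [0, 1, 1], [0, 2, 3]], D = diag(-1, 2, 6), P⁻¹ = [[1, 0, -1], [0, 3, -1], [0, -2, 1]].
A² = P·diag(1, 4, 36)·P⁻¹ = [[1, -192, 99], [0, -60, 32], [0, -192, 100]].
The requested entry is 32.

32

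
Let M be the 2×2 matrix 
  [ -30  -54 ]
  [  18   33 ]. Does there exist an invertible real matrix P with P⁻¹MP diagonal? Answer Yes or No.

Yes

Characteristic polynomial: p(s) = s^2 - 3s - 18 = (s - 6)(s + 3).
All 2 eigenvalues are distinct, so M is diagonalizable.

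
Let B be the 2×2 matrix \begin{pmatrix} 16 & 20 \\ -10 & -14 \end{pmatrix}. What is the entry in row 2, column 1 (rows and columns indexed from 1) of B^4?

Characteristic polynomial: s^2 - 2s - 24 = (s - 6)(s + 4), so the eigenvalues are -4, 6.
s=6: eigenvector (2, -1).
s=-4: eigenvector (-1, 1).
P = [[2, -1], [-1, 1]], D = diag(6, -4), P⁻¹ = [[1, 1], [1, 2]].
B⁴ = P·diag(1296, 256)·P⁻¹ = [[2336, 2080], [-1040, -784]].
The requested entry is -1040.

-1040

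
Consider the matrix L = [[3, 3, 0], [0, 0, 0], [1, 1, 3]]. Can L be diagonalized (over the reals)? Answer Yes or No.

No

Characteristic polynomial: p(t) = t^3 - 6t^2 + 9t = t(t - 3)^2.
t = 3 has algebraic multiplicity 2; rank(L − 3I) = 2, so geometric multiplicity = 1.
Geometric multiplicity < algebraic multiplicity, so L is not diagonalizable.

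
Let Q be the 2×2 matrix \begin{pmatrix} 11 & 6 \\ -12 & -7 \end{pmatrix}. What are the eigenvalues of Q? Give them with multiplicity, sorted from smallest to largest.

-1, 5

Characteristic polynomial: p(μ) = μ^2 - 4μ - 5 = (μ - 5)(μ + 1).
Roots (with multiplicity): -1, 5.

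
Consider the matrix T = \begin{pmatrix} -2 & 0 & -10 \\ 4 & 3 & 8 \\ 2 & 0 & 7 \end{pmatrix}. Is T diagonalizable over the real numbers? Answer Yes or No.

Characteristic polynomial: p(r) = r^3 - 8r^2 + 21r - 18 = (r - 3)^2(r - 2).
r = 3 has algebraic multiplicity 2; rank(T − 3I) = 1, so geometric multiplicity = 2.
Every eigenvalue has geometric = algebraic multiplicity, so T is diagonalizable.

Yes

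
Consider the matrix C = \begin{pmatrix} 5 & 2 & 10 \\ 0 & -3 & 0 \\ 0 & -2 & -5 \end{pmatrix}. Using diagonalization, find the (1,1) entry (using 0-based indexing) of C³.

Characteristic polynomial: s^3 + 3s^2 - 25s - 75 = (s - 5)(s + 3)(s + 5), so the eigenvalues are -5, -3, 5.
s=5: eigenvector (1, 0, 0).
s=-3: eigenvector (1, 1, -1).
s=-5: eigenvector (-1, 0, 1).
P = [[1, 1, -1], [0, 1, 0], [0, -1, 1]], D = diag(5, -3, -5), P⁻¹ = [[1, 0, 1], [0, 1, 0], [0, 1, 1]].
C³ = P·diag(125, -27, -125)·P⁻¹ = [[125, 98, 250], [0, -27, 0], [0, -98, -125]].
The requested entry is -27.

-27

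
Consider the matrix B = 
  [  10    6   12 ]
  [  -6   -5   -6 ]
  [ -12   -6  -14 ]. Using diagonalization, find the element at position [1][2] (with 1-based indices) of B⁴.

-1218

Characteristic polynomial: s^3 + 9s^2 + 24s + 20 = (s + 2)^2(s + 5), so the eigenvalues are -5, -2, -2.
s=-2: eigenvector (1, -4, 1).
s=-5: eigenvector (-2, 1, 2).
s=-2: eigenvector (0, -2, 1).
P = [[1, -2, 0], [-4, 1, -2], [1, 2, 1]], D = diag(-2, -5, -2), P⁻¹ = [[5, 2, 4], [2, 1, 2], [-9, -4, -7]].
B⁴ = P·diag(16, 625, 16)·P⁻¹ = [[-2420, -1218, -2436], [1218, 625, 1218], [2436, 1218, 2452]].
The requested entry is -1218.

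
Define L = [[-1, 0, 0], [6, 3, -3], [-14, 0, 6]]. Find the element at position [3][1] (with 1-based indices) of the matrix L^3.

-434

Characteristic polynomial: t^3 - 8t^2 + 9t + 18 = (t - 6)(t - 3)(t + 1), so the eigenvalues are -1, 3, 6.
t=-1: eigenvector (1, 0, 2).
t=3: eigenvector (0, 1, 0).
t=6: eigenvector (0, -1, 1).
P = [[1, 0, 0], [0, 1, -1], [2, 0, 1]], D = diag(-1, 3, 6), P⁻¹ = [[1, 0, 0], [-2, 1, 1], [-2, 0, 1]].
L³ = P·diag(-1, 27, 216)·P⁻¹ = [[-1, 0, 0], [378, 27, -189], [-434, 0, 216]].
The requested entry is -434.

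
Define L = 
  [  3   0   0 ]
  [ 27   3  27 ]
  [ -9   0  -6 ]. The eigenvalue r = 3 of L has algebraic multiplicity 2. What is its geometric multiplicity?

L − 3I = [[0, 0, 0], [27, 0, 27], [-9, 0, -9]].
This matrix has rank 1, so its null space has dimension 3 − 1 = 2.

2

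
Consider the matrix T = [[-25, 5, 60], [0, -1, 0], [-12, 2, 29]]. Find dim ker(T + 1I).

T + 1I = [[-24, 5, 60], [0, 0, 0], [-12, 2, 30]].
This matrix has rank 2, so its null space has dimension 3 − 2 = 1.

1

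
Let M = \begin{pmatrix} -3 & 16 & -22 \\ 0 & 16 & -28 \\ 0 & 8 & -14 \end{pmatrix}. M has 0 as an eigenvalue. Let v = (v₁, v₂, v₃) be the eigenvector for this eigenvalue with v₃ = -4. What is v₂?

-7

M = [[-3, 16, -22], [0, 16, -28], [0, 8, -14]].
Solving (M)v = 0 gives the eigenspace spanned by (-8, -7, -4).
With v₃ = -4, v = (-8, -7, -4), so v₂ = -7.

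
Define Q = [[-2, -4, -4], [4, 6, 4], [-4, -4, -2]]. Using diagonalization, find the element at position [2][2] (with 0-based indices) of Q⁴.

16

Characteristic polynomial: λ^3 - 2λ^2 - 4λ + 8 = (λ - 2)^2(λ + 2), so the eigenvalues are -2, 2, 2.
λ=2: eigenvector (0, 1, -1).
λ=-2: eigenvector (1, -1, 1).
λ=2: eigenvector (-1, 1, 0).
P = [[0, 1, -1], [1, -1, 1], [-1, 1, 0]], D = diag(2, -2, 2), P⁻¹ = [[1, 1, 0], [1, 1, 1], [0, 1, 1]].
Q⁴ = P·diag(16, 16, 16)·P⁻¹ = [[16, 0, 0], [0, 16, 0], [0, 0, 16]].
The requested entry is 16.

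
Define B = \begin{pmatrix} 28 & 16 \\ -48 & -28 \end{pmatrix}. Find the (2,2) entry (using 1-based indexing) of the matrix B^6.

Characteristic polynomial: λ^2 - 16 = (λ - 4)(λ + 4), so the eigenvalues are -4, 4.
λ=4: eigenvector (2, -3).
λ=-4: eigenvector (-1, 2).
P = [[2, -1], [-3, 2]], D = diag(4, -4), P⁻¹ = [[2, 1], [3, 2]].
B⁶ = P·diag(4096, 4096)·P⁻¹ = [[4096, 0], [0, 4096]].
The requested entry is 4096.

4096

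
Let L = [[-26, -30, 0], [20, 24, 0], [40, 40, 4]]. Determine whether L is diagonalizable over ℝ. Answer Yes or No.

Characteristic polynomial: p(λ) = λ^3 - 2λ^2 - 32λ + 96 = (λ - 4)^2(λ + 6).
λ = 4 has algebraic multiplicity 2; rank(L − 4I) = 1, so geometric multiplicity = 2.
Every eigenvalue has geometric = algebraic multiplicity, so L is diagonalizable.

Yes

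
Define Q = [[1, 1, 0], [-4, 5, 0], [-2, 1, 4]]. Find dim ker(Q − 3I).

1

Q − 3I = [[-2, 1, 0], [-4, 2, 0], [-2, 1, 1]].
This matrix has rank 2, so its null space has dimension 3 − 2 = 1.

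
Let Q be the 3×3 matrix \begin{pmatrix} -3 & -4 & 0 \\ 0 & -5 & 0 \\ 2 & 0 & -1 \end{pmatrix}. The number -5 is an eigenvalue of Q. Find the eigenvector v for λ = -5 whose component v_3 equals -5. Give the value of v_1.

10

Q + 5I = [[2, -4, 0], [0, 0, 0], [2, 0, 4]].
Solving (Q + 5I)v = 0 gives the eigenspace spanned by (10, 5, -5).
With v_3 = -5, v = (10, 5, -5), so v_1 = 10.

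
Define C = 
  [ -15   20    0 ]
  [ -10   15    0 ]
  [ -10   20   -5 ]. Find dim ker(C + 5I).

C + 5I = [[-10, 20, 0], [-10, 20, 0], [-10, 20, 0]].
This matrix has rank 1, so its null space has dimension 3 − 1 = 2.

2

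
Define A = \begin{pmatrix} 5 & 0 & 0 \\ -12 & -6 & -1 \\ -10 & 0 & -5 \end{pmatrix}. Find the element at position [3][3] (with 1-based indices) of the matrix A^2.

Characteristic polynomial: λ^3 + 6λ^2 - 25λ - 150 = (λ - 5)(λ + 5)(λ + 6), so the eigenvalues are -6, -5, 5.
λ=5: eigenvector (1, -1, -1).
λ=-6: eigenvector (0, 1, 0).
λ=-5: eigenvector (0, -1, 1).
P = [[1, 0, 0], [-1, 1, -1], [-1, 0, 1]], D = diag(5, -6, -5), P⁻¹ = [[1, 0, 0], [2, 1, 1], [1, 0, 1]].
A² = P·diag(25, 36, 25)·P⁻¹ = [[25, 0, 0], [22, 36, 11], [0, 0, 25]].
The requested entry is 25.

25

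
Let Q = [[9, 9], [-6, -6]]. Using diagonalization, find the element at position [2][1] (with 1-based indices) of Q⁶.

-1458

Characteristic polynomial: μ^2 - 3μ = μ(μ - 3), so the eigenvalues are 0, 3.
μ=0: eigenvector (1, -1).
μ=3: eigenvector (3, -2).
P = [[1, 3], [-1, -2]], D = diag(0, 3), P⁻¹ = [[-2, -3], [1, 1]].
Q⁶ = P·diag(0, 729)·P⁻¹ = [[2187, 2187], [-1458, -1458]].
The requested entry is -1458.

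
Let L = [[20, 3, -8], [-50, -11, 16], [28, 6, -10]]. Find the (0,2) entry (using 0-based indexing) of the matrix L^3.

-224

Characteristic polynomial: s^3 + s^2 - 32s - 60 = (s - 6)(s + 2)(s + 5), so the eigenvalues are -5, -2, 6.
s=6: eigenvector (1, -2, 1).
s=-5: eigenvector (-1, 3, -2).
s=-2: eigenvector (1, -2, 2).
P = [[1, -1, 1], [-2, 3, -2], [1, -2, 2]], D = diag(6, -5, -2), P⁻¹ = [[2, 0, -1], [2, 1, 0], [1, 1, 1]].
L³ = P·diag(216, -125, -8)·P⁻¹ = [[674, 117, -224], [-1598, -359, 448], [916, 234, -232]].
The requested entry is -224.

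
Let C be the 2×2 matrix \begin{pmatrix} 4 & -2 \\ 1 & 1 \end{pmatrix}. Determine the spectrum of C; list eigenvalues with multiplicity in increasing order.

2, 3

Characteristic polynomial: p(λ) = λ^2 - 5λ + 6 = (λ - 3)(λ - 2).
Roots (with multiplicity): 2, 3.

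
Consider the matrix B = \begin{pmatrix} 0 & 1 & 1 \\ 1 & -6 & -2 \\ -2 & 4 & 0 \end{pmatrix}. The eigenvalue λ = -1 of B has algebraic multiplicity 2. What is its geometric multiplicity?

1

B + 1I = [[1, 1, 1], [1, -5, -2], [-2, 4, 1]].
This matrix has rank 2, so its null space has dimension 3 − 2 = 1.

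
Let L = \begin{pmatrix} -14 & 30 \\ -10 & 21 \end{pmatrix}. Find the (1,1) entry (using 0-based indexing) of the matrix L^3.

861

Characteristic polynomial: λ^2 - 7λ + 6 = (λ - 6)(λ - 1), so the eigenvalues are 1, 6.
λ=1: eigenvector (2, 1).
λ=6: eigenvector (-3, -2).
P = [[2, -3], [1, -2]], D = diag(1, 6), P⁻¹ = [[2, -3], [1, -2]].
L³ = P·diag(1, 216)·P⁻¹ = [[-644, 1290], [-430, 861]].
The requested entry is 861.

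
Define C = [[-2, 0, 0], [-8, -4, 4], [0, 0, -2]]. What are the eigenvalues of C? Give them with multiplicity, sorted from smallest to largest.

-4, -2, -2

Characteristic polynomial: p(r) = r^3 + 8r^2 + 20r + 16 = (r + 2)^2(r + 4).
Roots (with multiplicity): -4, -2, -2.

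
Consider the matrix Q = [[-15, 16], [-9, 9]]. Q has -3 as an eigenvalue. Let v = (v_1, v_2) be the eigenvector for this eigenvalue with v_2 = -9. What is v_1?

Q + 3I = [[-12, 16], [-9, 12]].
Solving (Q + 3I)v = 0 gives the eigenspace spanned by (-12, -9).
With v_2 = -9, v = (-12, -9), so v_1 = -12.

-12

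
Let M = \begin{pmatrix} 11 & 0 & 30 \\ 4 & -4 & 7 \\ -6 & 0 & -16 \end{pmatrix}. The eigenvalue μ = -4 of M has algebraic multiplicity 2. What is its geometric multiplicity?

M + 4I = [[15, 0, 30], [4, 0, 7], [-6, 0, -12]].
This matrix has rank 2, so its null space has dimension 3 − 2 = 1.

1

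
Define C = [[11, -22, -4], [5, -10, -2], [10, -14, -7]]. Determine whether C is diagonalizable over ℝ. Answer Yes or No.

Yes

Characteristic polynomial: p(s) = s^3 + 6s^2 + 5s - 12 = (s - 1)(s + 3)(s + 4).
All 3 eigenvalues are distinct, so C is diagonalizable.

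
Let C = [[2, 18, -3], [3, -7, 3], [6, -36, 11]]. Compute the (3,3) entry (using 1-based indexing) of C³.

-73

Characteristic polynomial: μ^3 - 6μ^2 + 3μ + 10 = (μ - 5)(μ - 2)(μ + 1), so the eigenvalues are -1, 2, 5.
μ=2: eigenvector (3, -1, -6).
μ=-1: eigenvector (-2, 1, 4).
μ=5: eigenvector (1, 0, -1).
P = [[3, -2, 1], [-1, 1, 0], [-6, 4, -1]], D = diag(2, -1, 5), P⁻¹ = [[-1, 2, -1], [-1, 3, -1], [2, 0, 1]].
C³ = P·diag(8, -1, 125)·P⁻¹ = [[224, 54, 99], [9, -19, 9], [-198, -108, -73]].
The requested entry is -73.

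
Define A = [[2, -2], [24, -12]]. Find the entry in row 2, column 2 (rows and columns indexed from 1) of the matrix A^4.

4416

Characteristic polynomial: r^2 + 10r + 24 = (r + 4)(r + 6), so the eigenvalues are -6, -4.
r=-6: eigenvector (1, 4).
r=-4: eigenvector (1, 3).
P = [[1, 1], [4, 3]], D = diag(-6, -4), P⁻¹ = [[-3, 1], [4, -1]].
A⁴ = P·diag(1296, 256)·P⁻¹ = [[-2864, 1040], [-12480, 4416]].
The requested entry is 4416.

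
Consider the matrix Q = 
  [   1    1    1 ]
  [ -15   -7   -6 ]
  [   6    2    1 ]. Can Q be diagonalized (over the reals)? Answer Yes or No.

No

Characteristic polynomial: p(s) = s^3 + 5s^2 + 8s + 4 = (s + 1)(s + 2)^2.
s = -2 has algebraic multiplicity 2; rank(Q + 2I) = 2, so geometric multiplicity = 1.
Geometric multiplicity < algebraic multiplicity, so Q is not diagonalizable.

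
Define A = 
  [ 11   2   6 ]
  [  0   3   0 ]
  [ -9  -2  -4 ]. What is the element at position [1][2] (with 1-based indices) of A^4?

544

Characteristic polynomial: λ^3 - 10λ^2 + 31λ - 30 = (λ - 5)(λ - 3)(λ - 2), so the eigenvalues are 2, 3, 5.
λ=3: eigenvector (-1, 1, 1).
λ=5: eigenvector (1, 0, -1).
λ=2: eigenvector (-2, 0, 3).
P = [[-1, 1, -2], [1, 0, 0], [1, -1, 3]], D = diag(3, 5, 2), P⁻¹ = [[0, 1, 0], [3, 1, 2], [1, 0, 1]].
A⁴ = P·diag(81, 625, 16)·P⁻¹ = [[1843, 544, 1218], [0, 81, 0], [-1827, -544, -1202]].
The requested entry is 544.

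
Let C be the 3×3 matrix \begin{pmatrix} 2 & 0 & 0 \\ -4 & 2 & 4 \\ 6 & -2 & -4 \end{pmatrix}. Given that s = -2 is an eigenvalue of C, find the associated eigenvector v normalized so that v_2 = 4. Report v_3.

C + 2I = [[4, 0, 0], [-4, 4, 4], [6, -2, -2]].
Solving (C + 2I)v = 0 gives the eigenspace spanned by (0, 4, -4).
With v_2 = 4, v = (0, 4, -4), so v_3 = -4.

-4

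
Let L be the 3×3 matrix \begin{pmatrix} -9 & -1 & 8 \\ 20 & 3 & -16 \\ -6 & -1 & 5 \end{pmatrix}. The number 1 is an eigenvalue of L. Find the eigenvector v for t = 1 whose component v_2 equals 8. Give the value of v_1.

-4

L − 1I = [[-10, -1, 8], [20, 2, -16], [-6, -1, 4]].
Solving (L − 1I)v = 0 gives the eigenspace spanned by (-4, 8, -4).
With v_2 = 8, v = (-4, 8, -4), so v_1 = -4.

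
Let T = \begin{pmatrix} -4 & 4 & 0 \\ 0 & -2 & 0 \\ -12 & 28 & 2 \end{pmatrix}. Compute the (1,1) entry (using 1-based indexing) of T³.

-64

Characteristic polynomial: μ^3 + 4μ^2 - 4μ - 16 = (μ - 2)(μ + 2)(μ + 4), so the eigenvalues are -4, -2, 2.
μ=-4: eigenvector (1, 0, 2).
μ=2: eigenvector (0, 0, 1).
μ=-2: eigenvector (2, 1, -1).
P = [[1, 0, 2], [0, 0, 1], [2, 1, -1]], D = diag(-4, 2, -2), P⁻¹ = [[1, -2, 0], [-2, 5, 1], [0, 1, 0]].
T³ = P·diag(-64, 8, -8)·P⁻¹ = [[-64, 112, 0], [0, -8, 0], [-144, 304, 8]].
The requested entry is -64.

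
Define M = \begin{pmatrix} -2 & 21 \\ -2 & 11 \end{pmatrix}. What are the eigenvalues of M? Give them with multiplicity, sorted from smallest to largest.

4, 5

Characteristic polynomial: p(μ) = μ^2 - 9μ + 20 = (μ - 5)(μ - 4).
Roots (with multiplicity): 4, 5.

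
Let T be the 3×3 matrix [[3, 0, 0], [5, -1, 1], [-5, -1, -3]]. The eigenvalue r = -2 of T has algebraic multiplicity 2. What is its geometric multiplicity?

T + 2I = [[5, 0, 0], [5, 1, 1], [-5, -1, -1]].
This matrix has rank 2, so its null space has dimension 3 − 2 = 1.

1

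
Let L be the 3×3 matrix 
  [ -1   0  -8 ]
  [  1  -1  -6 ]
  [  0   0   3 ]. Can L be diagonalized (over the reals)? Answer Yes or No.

No

Characteristic polynomial: p(r) = r^3 - r^2 - 5r - 3 = (r - 3)(r + 1)^2.
r = -1 has algebraic multiplicity 2; rank(L + 1I) = 2, so geometric multiplicity = 1.
Geometric multiplicity < algebraic multiplicity, so L is not diagonalizable.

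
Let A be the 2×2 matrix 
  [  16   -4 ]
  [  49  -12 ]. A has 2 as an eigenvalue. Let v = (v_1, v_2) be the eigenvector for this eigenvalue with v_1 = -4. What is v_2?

-14

A − 2I = [[14, -4], [49, -14]].
Solving (A − 2I)v = 0 gives the eigenspace spanned by (-4, -14).
With v_1 = -4, v = (-4, -14), so v_2 = -14.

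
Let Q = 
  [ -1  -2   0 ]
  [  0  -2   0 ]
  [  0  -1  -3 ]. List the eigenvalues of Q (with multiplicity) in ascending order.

Characteristic polynomial: p(λ) = λ^3 + 6λ^2 + 11λ + 6 = (λ + 1)(λ + 2)(λ + 3).
Roots (with multiplicity): -3, -2, -1.

-3, -2, -1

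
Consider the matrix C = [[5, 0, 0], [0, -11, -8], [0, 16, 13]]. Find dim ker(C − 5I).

2

C − 5I = [[0, 0, 0], [0, -16, -8], [0, 16, 8]].
This matrix has rank 1, so its null space has dimension 3 − 1 = 2.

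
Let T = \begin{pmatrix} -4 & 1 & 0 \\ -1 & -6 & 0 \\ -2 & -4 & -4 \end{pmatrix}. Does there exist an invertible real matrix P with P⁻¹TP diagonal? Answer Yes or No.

Characteristic polynomial: p(r) = r^3 + 14r^2 + 65r + 100 = (r + 4)(r + 5)^2.
r = -5 has algebraic multiplicity 2; rank(T + 5I) = 2, so geometric multiplicity = 1.
Geometric multiplicity < algebraic multiplicity, so T is not diagonalizable.

No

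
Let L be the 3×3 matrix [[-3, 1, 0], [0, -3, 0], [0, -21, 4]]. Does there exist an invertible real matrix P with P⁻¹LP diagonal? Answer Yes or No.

No

Characteristic polynomial: p(r) = r^3 + 2r^2 - 15r - 36 = (r - 4)(r + 3)^2.
r = -3 has algebraic multiplicity 2; rank(L + 3I) = 2, so geometric multiplicity = 1.
Geometric multiplicity < algebraic multiplicity, so L is not diagonalizable.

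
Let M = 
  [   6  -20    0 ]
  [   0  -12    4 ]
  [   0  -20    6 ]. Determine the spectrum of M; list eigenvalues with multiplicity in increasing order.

-4, -2, 6

Characteristic polynomial: p(μ) = μ^3 - 28μ - 48 = (μ - 6)(μ + 2)(μ + 4).
Roots (with multiplicity): -4, -2, 6.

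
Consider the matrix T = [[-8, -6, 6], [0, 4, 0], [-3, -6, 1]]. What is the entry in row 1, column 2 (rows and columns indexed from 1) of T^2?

Characteristic polynomial: λ^3 + 3λ^2 - 18λ - 40 = (λ - 4)(λ + 2)(λ + 5), so the eigenvalues are -5, -2, 4.
λ=-2: eigenvector (1, 0, 1).
λ=4: eigenvector (-1, 1, -1).
λ=-5: eigenvector (-2, 0, -1).
P = [[1, -1, -2], [0, 1, 0], [1, -1, -1]], D = diag(-2, 4, -5), P⁻¹ = [[-1, 1, 2], [0, 1, 0], [-1, 0, 1]].
T² = P·diag(4, 16, 25)·P⁻¹ = [[46, -12, -42], [0, 16, 0], [21, -12, -17]].
The requested entry is -12.

-12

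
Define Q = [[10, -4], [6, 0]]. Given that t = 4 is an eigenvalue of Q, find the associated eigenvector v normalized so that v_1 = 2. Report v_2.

3

Q − 4I = [[6, -4], [6, -4]].
Solving (Q − 4I)v = 0 gives the eigenspace spanned by (2, 3).
With v_1 = 2, v = (2, 3), so v_2 = 3.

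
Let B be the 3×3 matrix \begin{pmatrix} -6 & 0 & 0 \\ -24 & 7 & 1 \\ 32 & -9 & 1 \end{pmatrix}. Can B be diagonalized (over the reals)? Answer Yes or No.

No

Characteristic polynomial: p(s) = s^3 - 2s^2 - 32s + 96 = (s - 4)^2(s + 6).
s = 4 has algebraic multiplicity 2; rank(B − 4I) = 2, so geometric multiplicity = 1.
Geometric multiplicity < algebraic multiplicity, so B is not diagonalizable.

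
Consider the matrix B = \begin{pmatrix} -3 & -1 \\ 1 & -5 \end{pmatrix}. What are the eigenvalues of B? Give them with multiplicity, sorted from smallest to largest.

-4, -4

Characteristic polynomial: p(t) = t^2 + 8t + 16 = (t + 4)^2.
Roots (with multiplicity): -4, -4.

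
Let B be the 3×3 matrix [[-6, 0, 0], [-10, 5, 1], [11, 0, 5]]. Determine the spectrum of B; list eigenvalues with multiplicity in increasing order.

-6, 5, 5

Characteristic polynomial: p(λ) = λ^3 - 4λ^2 - 35λ + 150 = (λ - 5)^2(λ + 6).
Roots (with multiplicity): -6, 5, 5.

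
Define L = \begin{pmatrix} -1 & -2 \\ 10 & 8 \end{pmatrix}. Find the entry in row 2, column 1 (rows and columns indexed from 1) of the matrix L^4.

Characteristic polynomial: s^2 - 7s + 12 = (s - 4)(s - 3), so the eigenvalues are 3, 4.
s=3: eigenvector (1, -2).
s=4: eigenvector (-2, 5).
P = [[1, -2], [-2, 5]], D = diag(3, 4), P⁻¹ = [[5, 2], [2, 1]].
L⁴ = P·diag(81, 256)·P⁻¹ = [[-619, -350], [1750, 956]].
The requested entry is 1750.

1750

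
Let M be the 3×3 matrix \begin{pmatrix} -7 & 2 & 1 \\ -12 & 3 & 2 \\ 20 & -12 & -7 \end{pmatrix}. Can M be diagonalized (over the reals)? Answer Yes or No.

No

Characteristic polynomial: p(t) = t^3 + 11t^2 + 35t + 25 = (t + 1)(t + 5)^2.
t = -5 has algebraic multiplicity 2; rank(M + 5I) = 2, so geometric multiplicity = 1.
Geometric multiplicity < algebraic multiplicity, so M is not diagonalizable.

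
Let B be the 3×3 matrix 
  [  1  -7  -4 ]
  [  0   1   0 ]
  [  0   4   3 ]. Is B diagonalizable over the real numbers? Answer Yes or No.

No

Characteristic polynomial: p(μ) = μ^3 - 5μ^2 + 7μ - 3 = (μ - 3)(μ - 1)^2.
μ = 1 has algebraic multiplicity 2; rank(B − 1I) = 2, so geometric multiplicity = 1.
Geometric multiplicity < algebraic multiplicity, so B is not diagonalizable.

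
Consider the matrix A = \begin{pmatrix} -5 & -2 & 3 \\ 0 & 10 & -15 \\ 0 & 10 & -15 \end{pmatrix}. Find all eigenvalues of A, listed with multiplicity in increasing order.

-5, -5, 0

Characteristic polynomial: p(t) = t^3 + 10t^2 + 25t = t(t + 5)^2.
Roots (with multiplicity): -5, -5, 0.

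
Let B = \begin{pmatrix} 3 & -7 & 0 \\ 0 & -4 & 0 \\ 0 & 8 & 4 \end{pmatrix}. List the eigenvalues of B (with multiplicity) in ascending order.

-4, 3, 4

Characteristic polynomial: p(λ) = λ^3 - 3λ^2 - 16λ + 48 = (λ - 4)(λ - 3)(λ + 4).
Roots (with multiplicity): -4, 3, 4.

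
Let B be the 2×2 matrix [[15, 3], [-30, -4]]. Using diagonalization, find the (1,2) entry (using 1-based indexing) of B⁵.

Characteristic polynomial: s^2 - 11s + 30 = (s - 6)(s - 5), so the eigenvalues are 5, 6.
s=5: eigenvector (-3, 10).
s=6: eigenvector (1, -3).
P = [[-3, 1], [10, -3]], D = diag(5, 6), P⁻¹ = [[3, 1], [10, 3]].
B⁵ = P·diag(3125, 7776)·P⁻¹ = [[49635, 13953], [-139530, -38734]].
The requested entry is 13953.

13953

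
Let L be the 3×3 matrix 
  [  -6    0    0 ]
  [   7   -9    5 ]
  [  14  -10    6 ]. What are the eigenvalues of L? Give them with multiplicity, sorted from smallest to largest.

-6, -4, 1

Characteristic polynomial: p(λ) = λ^3 + 9λ^2 + 14λ - 24 = (λ - 1)(λ + 4)(λ + 6).
Roots (with multiplicity): -6, -4, 1.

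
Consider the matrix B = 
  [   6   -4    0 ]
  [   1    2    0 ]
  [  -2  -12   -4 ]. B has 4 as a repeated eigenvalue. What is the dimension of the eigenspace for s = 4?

1

B − 4I = [[2, -4, 0], [1, -2, 0], [-2, -12, -8]].
This matrix has rank 2, so its null space has dimension 3 − 2 = 1.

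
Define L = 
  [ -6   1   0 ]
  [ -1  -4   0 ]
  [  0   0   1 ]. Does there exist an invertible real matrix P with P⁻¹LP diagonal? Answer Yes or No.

No

Characteristic polynomial: p(μ) = μ^3 + 9μ^2 + 15μ - 25 = (μ - 1)(μ + 5)^2.
μ = -5 has algebraic multiplicity 2; rank(L + 5I) = 2, so geometric multiplicity = 1.
Geometric multiplicity < algebraic multiplicity, so L is not diagonalizable.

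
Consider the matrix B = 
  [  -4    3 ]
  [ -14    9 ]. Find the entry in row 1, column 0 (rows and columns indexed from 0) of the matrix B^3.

-266

Characteristic polynomial: r^2 - 5r + 6 = (r - 3)(r - 2), so the eigenvalues are 2, 3.
r=3: eigenvector (3, 7).
r=2: eigenvector (1, 2).
P = [[3, 1], [7, 2]], D = diag(3, 2), P⁻¹ = [[-2, 1], [7, -3]].
B³ = P·diag(27, 8)·P⁻¹ = [[-106, 57], [-266, 141]].
The requested entry is -266.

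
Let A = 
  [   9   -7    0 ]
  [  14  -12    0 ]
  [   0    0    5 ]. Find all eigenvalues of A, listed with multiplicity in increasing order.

-5, 2, 5

Characteristic polynomial: p(s) = s^3 - 2s^2 - 25s + 50 = (s - 5)(s - 2)(s + 5).
Roots (with multiplicity): -5, 2, 5.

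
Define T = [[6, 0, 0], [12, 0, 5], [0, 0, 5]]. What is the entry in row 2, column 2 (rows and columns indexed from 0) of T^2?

Characteristic polynomial: μ^3 - 11μ^2 + 30μ = μ(μ - 6)(μ - 5), so the eigenvalues are 0, 5, 6.
μ=5: eigenvector (0, 1, 1).
μ=0: eigenvector (0, 1, 0).
μ=6: eigenvector (1, 2, 0).
P = [[0, 0, 1], [1, 1, 2], [1, 0, 0]], D = diag(5, 0, 6), P⁻¹ = [[0, 0, 1], [-2, 1, -1], [1, 0, 0]].
T² = P·diag(25, 0, 36)·P⁻¹ = [[36, 0, 0], [72, 0, 25], [0, 0, 25]].
The requested entry is 25.

25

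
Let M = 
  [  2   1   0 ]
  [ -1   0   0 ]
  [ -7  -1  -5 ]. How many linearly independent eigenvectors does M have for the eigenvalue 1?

1

M − 1I = [[1, 1, 0], [-1, -1, 0], [-7, -1, -6]].
This matrix has rank 2, so its null space has dimension 3 − 2 = 1.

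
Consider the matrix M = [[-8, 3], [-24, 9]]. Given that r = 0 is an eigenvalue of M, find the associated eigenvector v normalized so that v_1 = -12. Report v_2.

-32

M = [[-8, 3], [-24, 9]].
Solving (M)v = 0 gives the eigenspace spanned by (-12, -32).
With v_1 = -12, v = (-12, -32), so v_2 = -32.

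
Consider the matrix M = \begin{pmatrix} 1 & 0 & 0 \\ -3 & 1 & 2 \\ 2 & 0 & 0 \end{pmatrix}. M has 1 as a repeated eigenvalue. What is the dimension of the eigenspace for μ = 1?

1

M − 1I = [[0, 0, 0], [-3, 0, 2], [2, 0, -1]].
This matrix has rank 2, so its null space has dimension 3 − 2 = 1.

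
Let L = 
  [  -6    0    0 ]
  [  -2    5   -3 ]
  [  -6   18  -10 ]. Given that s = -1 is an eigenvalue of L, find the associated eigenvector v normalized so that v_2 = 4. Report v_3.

L + 1I = [[-5, 0, 0], [-2, 6, -3], [-6, 18, -9]].
Solving (L + 1I)v = 0 gives the eigenspace spanned by (0, 4, 8).
With v_2 = 4, v = (0, 4, 8), so v_3 = 8.

8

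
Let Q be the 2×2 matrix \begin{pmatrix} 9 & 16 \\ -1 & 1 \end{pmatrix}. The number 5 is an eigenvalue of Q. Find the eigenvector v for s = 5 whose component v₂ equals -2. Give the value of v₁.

8

Q − 5I = [[4, 16], [-1, -4]].
Solving (Q − 5I)v = 0 gives the eigenspace spanned by (8, -2).
With v₂ = -2, v = (8, -2), so v₁ = 8.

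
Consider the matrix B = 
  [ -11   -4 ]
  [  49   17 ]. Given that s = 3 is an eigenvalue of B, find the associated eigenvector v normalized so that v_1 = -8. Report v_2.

B − 3I = [[-14, -4], [49, 14]].
Solving (B − 3I)v = 0 gives the eigenspace spanned by (-8, 28).
With v_1 = -8, v = (-8, 28), so v_2 = 28.

28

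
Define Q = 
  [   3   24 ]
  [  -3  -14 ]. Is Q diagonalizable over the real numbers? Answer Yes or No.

Characteristic polynomial: p(s) = s^2 + 11s + 30 = (s + 5)(s + 6).
All 2 eigenvalues are distinct, so Q is diagonalizable.

Yes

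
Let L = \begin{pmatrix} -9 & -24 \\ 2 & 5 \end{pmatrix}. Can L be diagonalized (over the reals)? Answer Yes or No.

Yes

Characteristic polynomial: p(s) = s^2 + 4s + 3 = (s + 1)(s + 3).
All 2 eigenvalues are distinct, so L is diagonalizable.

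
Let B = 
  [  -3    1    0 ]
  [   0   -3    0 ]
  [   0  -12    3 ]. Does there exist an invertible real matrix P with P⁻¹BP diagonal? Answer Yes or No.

Characteristic polynomial: p(r) = r^3 + 3r^2 - 9r - 27 = (r - 3)(r + 3)^2.
r = -3 has algebraic multiplicity 2; rank(B + 3I) = 2, so geometric multiplicity = 1.
Geometric multiplicity < algebraic multiplicity, so B is not diagonalizable.

No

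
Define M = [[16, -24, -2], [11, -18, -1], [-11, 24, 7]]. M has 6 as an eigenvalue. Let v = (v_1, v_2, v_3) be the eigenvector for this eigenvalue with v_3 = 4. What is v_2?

-2

M − 6I = [[10, -24, -2], [11, -24, -1], [-11, 24, 1]].
Solving (M − 6I)v = 0 gives the eigenspace spanned by (-4, -2, 4).
With v_3 = 4, v = (-4, -2, 4), so v_2 = -2.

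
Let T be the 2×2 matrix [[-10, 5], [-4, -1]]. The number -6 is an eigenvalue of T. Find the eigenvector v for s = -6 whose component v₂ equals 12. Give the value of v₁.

T + 6I = [[-4, 5], [-4, 5]].
Solving (T + 6I)v = 0 gives the eigenspace spanned by (15, 12).
With v₂ = 12, v = (15, 12), so v₁ = 15.

15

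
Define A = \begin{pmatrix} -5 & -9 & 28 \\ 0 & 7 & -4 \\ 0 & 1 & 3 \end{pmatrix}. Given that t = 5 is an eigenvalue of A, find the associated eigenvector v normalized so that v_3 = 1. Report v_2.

A − 5I = [[-10, -9, 28], [0, 2, -4], [0, 1, -2]].
Solving (A − 5I)v = 0 gives the eigenspace spanned by (1, 2, 1).
With v_3 = 1, v = (1, 2, 1), so v_2 = 2.

2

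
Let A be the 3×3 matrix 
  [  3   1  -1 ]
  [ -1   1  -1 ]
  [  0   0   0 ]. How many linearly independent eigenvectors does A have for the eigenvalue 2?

1

A − 2I = [[1, 1, -1], [-1, -1, -1], [0, 0, -2]].
This matrix has rank 2, so its null space has dimension 3 − 2 = 1.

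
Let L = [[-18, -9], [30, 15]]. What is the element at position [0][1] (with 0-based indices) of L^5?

Characteristic polynomial: t^2 + 3t = t(t + 3), so the eigenvalues are -3, 0.
t=-3: eigenvector (-3, 5).
t=0: eigenvector (-1, 2).
P = [[-3, -1], [5, 2]], D = diag(-3, 0), P⁻¹ = [[-2, -1], [5, 3]].
L⁵ = P·diag(-243, 0)·P⁻¹ = [[-1458, -729], [2430, 1215]].
The requested entry is -729.

-729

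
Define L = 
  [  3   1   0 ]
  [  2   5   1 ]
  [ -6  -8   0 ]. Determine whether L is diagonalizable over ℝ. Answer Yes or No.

No

Characteristic polynomial: p(t) = t^3 - 8t^2 + 21t - 18 = (t - 3)^2(t - 2).
t = 3 has algebraic multiplicity 2; rank(L − 3I) = 2, so geometric multiplicity = 1.
Geometric multiplicity < algebraic multiplicity, so L is not diagonalizable.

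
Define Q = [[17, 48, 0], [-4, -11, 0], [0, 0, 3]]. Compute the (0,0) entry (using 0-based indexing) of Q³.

Characteristic polynomial: t^3 - 9t^2 + 23t - 15 = (t - 5)(t - 3)(t - 1), so the eigenvalues are 1, 3, 5.
t=3: eigenvector (0, 0, 1).
t=5: eigenvector (-4, 1, 0).
t=1: eigenvector (-3, 1, 0).
P = [[0, -4, -3], [0, 1, 1], [1, 0, 0]], D = diag(3, 5, 1), P⁻¹ = [[0, 0, 1], [-1, -3, 0], [1, 4, 0]].
Q³ = P·diag(27, 125, 1)·P⁻¹ = [[497, 1488, 0], [-124, -371, 0], [0, 0, 27]].
The requested entry is 497.

497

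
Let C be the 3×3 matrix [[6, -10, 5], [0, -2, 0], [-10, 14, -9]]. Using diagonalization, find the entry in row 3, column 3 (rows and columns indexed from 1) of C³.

Characteristic polynomial: λ^3 + 5λ^2 + 2λ - 8 = (λ - 1)(λ + 2)(λ + 4), so the eigenvalues are -4, -2, 1.
λ=-4: eigenvector (1, 0, -2).
λ=1: eigenvector (1, 0, -1).
λ=-2: eigenvector (0, 1, 2).
P = [[1, 1, 0], [0, 0, 1], [-2, -1, 2]], D = diag(-4, 1, -2), P⁻¹ = [[-1, 2, -1], [2, -2, 1], [0, 1, 0]].
C³ = P·diag(-64, 1, -8)·P⁻¹ = [[66, -130, 65], [0, -8, 0], [-130, 242, -129]].
The requested entry is -129.

-129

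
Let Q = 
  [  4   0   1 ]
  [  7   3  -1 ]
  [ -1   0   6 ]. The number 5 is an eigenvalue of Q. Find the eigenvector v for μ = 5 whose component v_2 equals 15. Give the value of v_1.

Q − 5I = [[-1, 0, 1], [7, -2, -1], [-1, 0, 1]].
Solving (Q − 5I)v = 0 gives the eigenspace spanned by (5, 15, 5).
With v_2 = 15, v = (5, 15, 5), so v_1 = 5.

5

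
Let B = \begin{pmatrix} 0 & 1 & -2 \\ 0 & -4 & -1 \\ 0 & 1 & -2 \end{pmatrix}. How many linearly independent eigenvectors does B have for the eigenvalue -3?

1

B + 3I = [[3, 1, -2], [0, -1, -1], [0, 1, 1]].
This matrix has rank 2, so its null space has dimension 3 − 2 = 1.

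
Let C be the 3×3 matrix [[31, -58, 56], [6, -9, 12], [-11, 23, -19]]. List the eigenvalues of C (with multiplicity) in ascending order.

-3, 3, 3

Characteristic polynomial: p(μ) = μ^3 - 3μ^2 - 9μ + 27 = (μ - 3)^2(μ + 3).
Roots (with multiplicity): -3, 3, 3.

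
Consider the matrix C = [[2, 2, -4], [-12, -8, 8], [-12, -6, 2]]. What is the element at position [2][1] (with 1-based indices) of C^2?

Characteristic polynomial: s^3 + 4s^2 - 4s - 16 = (s - 2)(s + 2)(s + 4), so the eigenvalues are -4, -2, 2.
s=-4: eigenvector (1, -1, 1).
s=-2: eigenvector (1, -2, 0).
s=2: eigenvector (-1, 2, 1).
P = [[1, 1, -1], [-1, -2, 2], [1, 0, 1]], D = diag(-4, -2, 2), P⁻¹ = [[2, 1, 0], [-3, -2, 1], [-2, -1, 1]].
C² = P·diag(16, 4, 4)·P⁻¹ = [[28, 12, 0], [-24, -8, 0], [24, 12, 4]].
The requested entry is -24.

-24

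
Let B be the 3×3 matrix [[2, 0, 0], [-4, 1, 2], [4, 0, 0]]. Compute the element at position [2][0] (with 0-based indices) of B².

Characteristic polynomial: r^3 - 3r^2 + 2r = r(r - 2)(r - 1), so the eigenvalues are 0, 1, 2.
r=2: eigenvector (1, 0, 2).
r=1: eigenvector (0, 1, 0).
r=0: eigenvector (0, -2, 1).
P = [[1, 0, 0], [0, 1, -2], [2, 0, 1]], D = diag(2, 1, 0), P⁻¹ = [[1, 0, 0], [-4, 1, 2], [-2, 0, 1]].
B² = P·diag(4, 1, 0)·P⁻¹ = [[4, 0, 0], [-4, 1, 2], [8, 0, 0]].
The requested entry is 8.

8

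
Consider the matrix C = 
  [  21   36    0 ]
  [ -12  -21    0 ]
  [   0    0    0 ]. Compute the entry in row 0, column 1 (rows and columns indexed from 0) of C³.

324

Characteristic polynomial: μ^3 - 9μ = μ(μ - 3)(μ + 3), so the eigenvalues are -3, 0, 3.
μ=-3: eigenvector (-3, 2, 0).
μ=3: eigenvector (-2, 1, 0).
μ=0: eigenvector (0, 0, 1).
P = [[-3, -2, 0], [2, 1, 0], [0, 0, 1]], D = diag(-3, 3, 0), P⁻¹ = [[1, 2, 0], [-2, -3, 0], [0, 0, 1]].
C³ = P·diag(-27, 27, 0)·P⁻¹ = [[189, 324, 0], [-108, -189, 0], [0, 0, 0]].
The requested entry is 324.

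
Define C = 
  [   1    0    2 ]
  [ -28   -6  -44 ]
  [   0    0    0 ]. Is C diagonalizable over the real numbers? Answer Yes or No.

Yes

Characteristic polynomial: p(r) = r^3 + 5r^2 - 6r = r(r - 1)(r + 6).
All 3 eigenvalues are distinct, so C is diagonalizable.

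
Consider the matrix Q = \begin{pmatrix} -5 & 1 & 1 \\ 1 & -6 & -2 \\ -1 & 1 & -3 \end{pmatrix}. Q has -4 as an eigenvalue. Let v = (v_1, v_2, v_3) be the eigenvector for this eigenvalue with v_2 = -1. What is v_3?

Q + 4I = [[-1, 1, 1], [1, -2, -2], [-1, 1, 1]].
Solving (Q + 4I)v = 0 gives the eigenspace spanned by (0, -1, 1).
With v_2 = -1, v = (0, -1, 1), so v_3 = 1.

1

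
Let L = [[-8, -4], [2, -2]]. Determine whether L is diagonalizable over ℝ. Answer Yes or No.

Characteristic polynomial: p(μ) = μ^2 + 10μ + 24 = (μ + 4)(μ + 6).
All 2 eigenvalues are distinct, so L is diagonalizable.

Yes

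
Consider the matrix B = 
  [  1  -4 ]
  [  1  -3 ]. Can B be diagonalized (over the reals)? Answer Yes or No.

No

Characteristic polynomial: p(μ) = μ^2 + 2μ + 1 = (μ + 1)^2.
μ = -1 has algebraic multiplicity 2; rank(B + 1I) = 1, so geometric multiplicity = 1.
Geometric multiplicity < algebraic multiplicity, so B is not diagonalizable.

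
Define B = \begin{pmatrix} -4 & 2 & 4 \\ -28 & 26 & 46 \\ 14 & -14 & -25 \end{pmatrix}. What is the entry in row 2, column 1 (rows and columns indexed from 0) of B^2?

Characteristic polynomial: s^3 + 3s^2 - 10s - 24 = (s - 3)(s + 2)(s + 4), so the eigenvalues are -4, -2, 3.
s=-4: eigenvector (1, 4, -2).
s=-2: eigenvector (1, 1, 0).
s=3: eigenvector (0, -2, 1).
P = [[1, 1, 0], [4, 1, -2], [-2, 0, 1]], D = diag(-4, -2, 3), P⁻¹ = [[1, -1, -2], [0, 1, 2], [2, -2, -3]].
B² = P·diag(16, 4, 9)·P⁻¹ = [[16, -12, -24], [28, -24, -66], [-14, 14, 37]].
The requested entry is 14.

14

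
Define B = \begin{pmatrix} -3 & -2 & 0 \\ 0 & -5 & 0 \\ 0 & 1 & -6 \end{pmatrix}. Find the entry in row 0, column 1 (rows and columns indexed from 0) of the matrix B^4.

544

Characteristic polynomial: r^3 + 14r^2 + 63r + 90 = (r + 3)(r + 5)(r + 6), so the eigenvalues are -6, -5, -3.
r=-3: eigenvector (1, 0, 0).
r=-5: eigenvector (1, 1, 1).
r=-6: eigenvector (0, 0, 1).
P = [[1, 1, 0], [0, 1, 0], [0, 1, 1]], D = diag(-3, -5, -6), P⁻¹ = [[1, -1, 0], [0, 1, 0], [0, -1, 1]].
B⁴ = P·diag(81, 625, 1296)·P⁻¹ = [[81, 544, 0], [0, 625, 0], [0, -671, 1296]].
The requested entry is 544.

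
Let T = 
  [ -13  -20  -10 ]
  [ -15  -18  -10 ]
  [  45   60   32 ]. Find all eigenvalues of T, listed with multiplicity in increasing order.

Characteristic polynomial: p(r) = r^3 - r^2 - 8r + 12 = (r - 2)^2(r + 3).
Roots (with multiplicity): -3, 2, 2.

-3, 2, 2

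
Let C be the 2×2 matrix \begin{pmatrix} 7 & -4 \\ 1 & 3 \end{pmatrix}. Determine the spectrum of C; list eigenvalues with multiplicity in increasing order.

5, 5

Characteristic polynomial: p(r) = r^2 - 10r + 25 = (r - 5)^2.
Roots (with multiplicity): 5, 5.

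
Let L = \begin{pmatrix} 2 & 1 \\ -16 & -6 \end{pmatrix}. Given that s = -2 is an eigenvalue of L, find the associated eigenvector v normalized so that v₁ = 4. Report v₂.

-16

L + 2I = [[4, 1], [-16, -4]].
Solving (L + 2I)v = 0 gives the eigenspace spanned by (4, -16).
With v₁ = 4, v = (4, -16), so v₂ = -16.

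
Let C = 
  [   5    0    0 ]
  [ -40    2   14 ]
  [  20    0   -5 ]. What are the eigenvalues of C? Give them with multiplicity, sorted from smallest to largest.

-5, 2, 5

Characteristic polynomial: p(r) = r^3 - 2r^2 - 25r + 50 = (r - 5)(r - 2)(r + 5).
Roots (with multiplicity): -5, 2, 5.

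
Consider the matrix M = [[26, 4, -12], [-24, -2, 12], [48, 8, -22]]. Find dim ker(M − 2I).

2

M − 2I = [[24, 4, -12], [-24, -4, 12], [48, 8, -24]].
This matrix has rank 1, so its null space has dimension 3 − 1 = 2.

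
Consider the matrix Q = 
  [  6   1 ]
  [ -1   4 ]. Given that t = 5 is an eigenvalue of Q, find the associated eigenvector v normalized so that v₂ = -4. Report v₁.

4

Q − 5I = [[1, 1], [-1, -1]].
Solving (Q − 5I)v = 0 gives the eigenspace spanned by (4, -4).
With v₂ = -4, v = (4, -4), so v₁ = 4.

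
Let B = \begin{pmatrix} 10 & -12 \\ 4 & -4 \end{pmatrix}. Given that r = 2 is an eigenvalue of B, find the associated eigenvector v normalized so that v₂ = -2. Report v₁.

B − 2I = [[8, -12], [4, -6]].
Solving (B − 2I)v = 0 gives the eigenspace spanned by (-3, -2).
With v₂ = -2, v = (-3, -2), so v₁ = -3.

-3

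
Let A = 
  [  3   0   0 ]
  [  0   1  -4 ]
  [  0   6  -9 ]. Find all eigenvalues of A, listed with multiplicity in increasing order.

-5, -3, 3

Characteristic polynomial: p(r) = r^3 + 5r^2 - 9r - 45 = (r - 3)(r + 3)(r + 5).
Roots (with multiplicity): -5, -3, 3.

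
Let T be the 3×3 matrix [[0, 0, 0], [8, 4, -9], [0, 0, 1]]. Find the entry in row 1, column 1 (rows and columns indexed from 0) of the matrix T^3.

Characteristic polynomial: λ^3 - 5λ^2 + 4λ = λ(λ - 4)(λ - 1), so the eigenvalues are 0, 1, 4.
λ=1: eigenvector (0, 3, 1).
λ=4: eigenvector (0, 1, 0).
λ=0: eigenvector (1, -2, 0).
P = [[0, 0, 1], [3, 1, -2], [1, 0, 0]], D = diag(1, 4, 0), P⁻¹ = [[0, 0, 1], [2, 1, -3], [1, 0, 0]].
T³ = P·diag(1, 64, 0)·P⁻¹ = [[0, 0, 0], [128, 64, -189], [0, 0, 1]].
The requested entry is 64.

64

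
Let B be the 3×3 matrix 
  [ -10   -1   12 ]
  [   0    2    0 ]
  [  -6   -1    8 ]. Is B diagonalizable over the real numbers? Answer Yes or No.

No

Characteristic polynomial: p(r) = r^3 - 12r + 16 = (r - 2)^2(r + 4).
r = 2 has algebraic multiplicity 2; rank(B − 2I) = 2, so geometric multiplicity = 1.
Geometric multiplicity < algebraic multiplicity, so B is not diagonalizable.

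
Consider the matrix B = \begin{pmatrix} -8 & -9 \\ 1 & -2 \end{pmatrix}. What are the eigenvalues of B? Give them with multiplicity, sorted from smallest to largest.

-5, -5

Characteristic polynomial: p(t) = t^2 + 10t + 25 = (t + 5)^2.
Roots (with multiplicity): -5, -5.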